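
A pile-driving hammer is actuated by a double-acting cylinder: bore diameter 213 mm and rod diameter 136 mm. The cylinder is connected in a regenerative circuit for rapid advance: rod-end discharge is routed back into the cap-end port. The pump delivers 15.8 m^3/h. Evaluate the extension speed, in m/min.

v ≈ 18.1 m/min

In regeneration the rod-end outflow joins the pump flow into the cap end, so the net volume the pump must supply per unit advance equals the rod cross-section area.
Rod cross-section A_rod = π/4 × (136 mm)² = 14530 mm^2
v = Q_pump / A_rod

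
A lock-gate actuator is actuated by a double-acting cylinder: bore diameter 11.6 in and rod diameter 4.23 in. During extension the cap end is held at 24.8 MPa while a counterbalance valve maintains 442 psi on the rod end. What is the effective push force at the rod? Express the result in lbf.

F ≈ 3.40e5 lbf

Cap-side area A_cap = π/4 × (11.6 in)² = 105.7 in^2
Rod-side annular area A_ann = π/4 × (11.6² − 4.23²) = 91.63 in^2
Net thrust = P_cap·A_cap − P_rod·A_ann = 3.801e5 lbf − 40500 lbf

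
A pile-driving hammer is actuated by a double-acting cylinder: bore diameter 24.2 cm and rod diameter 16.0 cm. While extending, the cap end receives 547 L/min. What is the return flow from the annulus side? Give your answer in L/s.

Cap-side area A_cap = π/4 × (24.2 cm)² = 460.0 cm^2
Rod-side annular area A_ann = π/4 × (24.2² − 16.0²) = 258.9 cm^2
Piston speed v = Q_in/A_cap; rod-end outflow Q_out = v × A_ann = Q_in × A_ann/A_cap.

Q_out ≈ 5.13 L/s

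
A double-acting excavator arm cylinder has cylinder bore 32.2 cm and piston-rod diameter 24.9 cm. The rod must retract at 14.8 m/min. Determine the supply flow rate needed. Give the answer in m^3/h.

Q ≈ 29.1 m^3/h

Rod-side annular area A_ann = π/4 × (32.2² − 24.9²) = 327.4 cm^2
Q = A × v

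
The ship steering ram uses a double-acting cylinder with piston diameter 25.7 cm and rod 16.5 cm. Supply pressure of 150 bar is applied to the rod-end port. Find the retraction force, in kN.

Rod-side annular area A_ann = π/4 × (25.7² − 16.5²) = 304.9 cm^2
On retraction the pressure acts on the annular area (bore minus rod).
F = P × A_ann

F ≈ 457 kN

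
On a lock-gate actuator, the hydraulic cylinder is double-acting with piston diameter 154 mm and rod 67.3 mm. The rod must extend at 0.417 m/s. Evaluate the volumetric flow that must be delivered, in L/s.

Cap-side area A_cap = π/4 × (154 mm)² = 18630 mm^2
Q = A × v

Q ≈ 7.77 L/s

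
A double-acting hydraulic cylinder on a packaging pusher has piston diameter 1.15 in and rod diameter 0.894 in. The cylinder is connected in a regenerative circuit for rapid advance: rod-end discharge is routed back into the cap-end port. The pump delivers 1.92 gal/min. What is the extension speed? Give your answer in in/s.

In regeneration the rod-end outflow joins the pump flow into the cap end, so the net volume the pump must supply per unit advance equals the rod cross-section area.
Rod cross-section A_rod = π/4 × (0.894 in)² = 0.6277 in^2
v = Q_pump / A_rod

v ≈ 11.8 in/s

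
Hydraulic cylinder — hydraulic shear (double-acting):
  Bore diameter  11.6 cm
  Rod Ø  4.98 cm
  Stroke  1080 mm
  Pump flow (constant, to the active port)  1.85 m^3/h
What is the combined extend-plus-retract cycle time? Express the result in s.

Cap-side area A_cap = π/4 × (11.6 cm)² = 105.7 cm^2
Rod-side annular area A_ann = π/4 × (11.6² − 4.98²) = 86.20 cm^2
t_ext = A_cap·L/Q = 22.21 s
t_ret = A_ann·L/Q = 18.12 s
t_cycle = t_ext + t_ret

t ≈ 40.3 s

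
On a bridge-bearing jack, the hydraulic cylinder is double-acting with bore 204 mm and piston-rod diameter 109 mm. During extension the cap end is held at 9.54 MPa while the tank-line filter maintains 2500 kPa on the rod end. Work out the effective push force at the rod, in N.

F ≈ 2.53e5 N

Cap-side area A_cap = π/4 × (204 mm)² = 32690 mm^2
Rod-side annular area A_ann = π/4 × (204² − 109²) = 23350 mm^2
Net thrust = P_cap·A_cap − P_rod·A_ann = 3.118e5 N − 58380 N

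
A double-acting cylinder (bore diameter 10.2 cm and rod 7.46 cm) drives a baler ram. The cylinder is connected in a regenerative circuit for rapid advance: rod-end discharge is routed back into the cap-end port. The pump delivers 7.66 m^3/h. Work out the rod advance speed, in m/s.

v ≈ 0.487 m/s

In regeneration the rod-end outflow joins the pump flow into the cap end, so the net volume the pump must supply per unit advance equals the rod cross-section area.
Rod cross-section A_rod = π/4 × (7.46 cm)² = 43.71 cm^2
v = Q_pump / A_rod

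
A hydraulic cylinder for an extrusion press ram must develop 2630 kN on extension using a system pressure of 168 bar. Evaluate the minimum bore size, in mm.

D ≈ 446 mm

Extension force acts on the full piston face: F = P × (π/4)D².
D = √(4F / (πP)) = √(4 × 2630 kN / (π × 168 bar))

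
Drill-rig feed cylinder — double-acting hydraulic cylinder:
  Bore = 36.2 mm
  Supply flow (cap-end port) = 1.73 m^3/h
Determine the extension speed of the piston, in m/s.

Cap-side area A_cap = π/4 × (36.2 mm)² = 1029 mm^2
v = Q / A

v ≈ 0.467 m/s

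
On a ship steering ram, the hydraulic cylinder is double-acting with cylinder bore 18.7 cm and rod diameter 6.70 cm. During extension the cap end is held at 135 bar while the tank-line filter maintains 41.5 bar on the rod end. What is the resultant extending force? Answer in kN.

Cap-side area A_cap = π/4 × (18.7 cm)² = 274.6 cm^2
Rod-side annular area A_ann = π/4 × (18.7² − 6.70²) = 239.4 cm^2
Net thrust = P_cap·A_cap − P_rod·A_ann = 370.8 kN − 99.35 kN

F ≈ 271 kN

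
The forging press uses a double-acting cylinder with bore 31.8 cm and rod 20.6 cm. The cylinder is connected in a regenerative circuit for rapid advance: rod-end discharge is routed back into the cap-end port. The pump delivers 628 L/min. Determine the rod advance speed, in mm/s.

In regeneration the rod-end outflow joins the pump flow into the cap end, so the net volume the pump must supply per unit advance equals the rod cross-section area.
Rod cross-section A_rod = π/4 × (20.6 cm)² = 333.3 cm^2
v = Q_pump / A_rod

v ≈ 314 mm/s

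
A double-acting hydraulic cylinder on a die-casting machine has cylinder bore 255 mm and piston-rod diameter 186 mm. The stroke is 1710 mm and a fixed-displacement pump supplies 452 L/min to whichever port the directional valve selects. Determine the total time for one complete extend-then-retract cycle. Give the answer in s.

Cap-side area A_cap = π/4 × (255 mm)² = 51070 mm^2
Rod-side annular area A_ann = π/4 × (255² − 186²) = 23900 mm^2
t_ext = A_cap·L/Q = 11.59 s
t_ret = A_ann·L/Q = 5.425 s
t_cycle = t_ext + t_ret

t ≈ 17.0 s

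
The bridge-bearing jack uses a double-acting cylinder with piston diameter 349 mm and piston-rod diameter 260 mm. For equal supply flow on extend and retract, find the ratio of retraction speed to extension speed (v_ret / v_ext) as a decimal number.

Cap-side area A_cap = π/4 × (349 mm)² = 95660 mm^2
Rod-side annular area A_ann = π/4 × (349² − 260²) = 42570 mm^2
For equal Q, v ∝ 1/A, so v_ret/v_ext = A_cap/A_ann.

v_ret/v_ext ≈ 2.25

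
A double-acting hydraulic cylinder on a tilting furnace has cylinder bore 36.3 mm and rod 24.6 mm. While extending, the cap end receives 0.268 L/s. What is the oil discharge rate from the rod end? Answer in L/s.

Q_out ≈ 0.145 L/s

Cap-side area A_cap = π/4 × (36.3 mm)² = 1035 mm^2
Rod-side annular area A_ann = π/4 × (36.3² − 24.6²) = 559.6 mm^2
Piston speed v = Q_in/A_cap; rod-end outflow Q_out = v × A_ann = Q_in × A_ann/A_cap.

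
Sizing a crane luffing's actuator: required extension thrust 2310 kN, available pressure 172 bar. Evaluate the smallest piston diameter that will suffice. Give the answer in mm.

D ≈ 414 mm

Extension force acts on the full piston face: F = P × (π/4)D².
D = √(4F / (πP)) = √(4 × 2310 kN / (π × 172 bar))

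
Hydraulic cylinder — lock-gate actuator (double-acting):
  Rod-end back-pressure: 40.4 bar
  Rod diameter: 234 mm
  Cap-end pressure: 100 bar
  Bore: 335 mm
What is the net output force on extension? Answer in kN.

F ≈ 699 kN

Cap-side area A_cap = π/4 × (335 mm)² = 88140 mm^2
Rod-side annular area A_ann = π/4 × (335² − 234²) = 45140 mm^2
Net thrust = P_cap·A_cap − P_rod·A_ann = 881.4 kN − 182.3 kN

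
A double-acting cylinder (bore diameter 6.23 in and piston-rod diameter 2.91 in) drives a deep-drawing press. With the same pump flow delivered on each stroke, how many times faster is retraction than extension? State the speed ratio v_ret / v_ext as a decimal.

Cap-side area A_cap = π/4 × (6.23 in)² = 30.48 in^2
Rod-side annular area A_ann = π/4 × (6.23² − 2.91²) = 23.83 in^2
For equal Q, v ∝ 1/A, so v_ret/v_ext = A_cap/A_ann.

v_ret/v_ext ≈ 1.28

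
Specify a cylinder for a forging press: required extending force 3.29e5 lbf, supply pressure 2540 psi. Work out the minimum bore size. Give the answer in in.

D ≈ 12.8 in

Extension force acts on the full piston face: F = P × (π/4)D².
D = √(4F / (πP)) = √(4 × 3.29e5 lbf / (π × 2540 psi))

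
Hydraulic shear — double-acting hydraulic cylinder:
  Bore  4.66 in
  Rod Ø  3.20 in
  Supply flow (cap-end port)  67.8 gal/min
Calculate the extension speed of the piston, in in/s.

Cap-side area A_cap = π/4 × (4.66 in)² = 17.06 in^2
v = Q / A

v ≈ 15.3 in/s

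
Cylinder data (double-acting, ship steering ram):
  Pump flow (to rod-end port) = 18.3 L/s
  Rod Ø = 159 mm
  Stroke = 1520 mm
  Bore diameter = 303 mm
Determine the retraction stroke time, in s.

Rod-side annular area A_ann = π/4 × (303² − 159²) = 52250 mm^2
Swept volume V = A × L; t = V / Q = A·L / Q

t ≈ 4.34 s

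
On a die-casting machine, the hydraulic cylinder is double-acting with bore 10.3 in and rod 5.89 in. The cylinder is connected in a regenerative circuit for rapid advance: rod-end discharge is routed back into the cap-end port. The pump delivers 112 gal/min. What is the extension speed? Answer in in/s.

v ≈ 15.8 in/s

In regeneration the rod-end outflow joins the pump flow into the cap end, so the net volume the pump must supply per unit advance equals the rod cross-section area.
Rod cross-section A_rod = π/4 × (5.89 in)² = 27.25 in^2
v = Q_pump / A_rod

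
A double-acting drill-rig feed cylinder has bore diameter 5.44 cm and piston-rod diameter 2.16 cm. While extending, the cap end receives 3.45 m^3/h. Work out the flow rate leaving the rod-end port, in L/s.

Q_out ≈ 0.807 L/s

Cap-side area A_cap = π/4 × (5.44 cm)² = 23.24 cm^2
Rod-side annular area A_ann = π/4 × (5.44² − 2.16²) = 19.58 cm^2
Piston speed v = Q_in/A_cap; rod-end outflow Q_out = v × A_ann = Q_in × A_ann/A_cap.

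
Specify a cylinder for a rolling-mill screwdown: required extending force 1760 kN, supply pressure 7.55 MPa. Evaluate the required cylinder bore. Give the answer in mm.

D ≈ 545 mm

Extension force acts on the full piston face: F = P × (π/4)D².
D = √(4F / (πP)) = √(4 × 1760 kN / (π × 7.55 MPa))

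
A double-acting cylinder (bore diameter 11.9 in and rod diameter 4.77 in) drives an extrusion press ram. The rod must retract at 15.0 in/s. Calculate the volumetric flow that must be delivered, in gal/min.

Q ≈ 364 gal/min

Rod-side annular area A_ann = π/4 × (11.9² − 4.77²) = 93.35 in^2
Q = A × v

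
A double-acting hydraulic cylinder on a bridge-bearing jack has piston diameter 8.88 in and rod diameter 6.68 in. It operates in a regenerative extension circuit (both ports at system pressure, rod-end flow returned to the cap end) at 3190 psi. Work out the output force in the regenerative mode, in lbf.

F ≈ 1.12e5 lbf

With equal pressure on both faces, forces on the annular region cancel; the net push is pressure × rod cross-section.
Rod cross-section A_rod = π/4 × (6.68 in)² = 35.05 in^2
F = P × A_rod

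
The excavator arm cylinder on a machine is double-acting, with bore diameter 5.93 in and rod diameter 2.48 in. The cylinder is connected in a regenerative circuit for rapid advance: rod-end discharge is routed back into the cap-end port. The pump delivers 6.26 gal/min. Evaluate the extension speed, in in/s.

In regeneration the rod-end outflow joins the pump flow into the cap end, so the net volume the pump must supply per unit advance equals the rod cross-section area.
Rod cross-section A_rod = π/4 × (2.48 in)² = 4.831 in^2
v = Q_pump / A_rod

v ≈ 4.99 in/s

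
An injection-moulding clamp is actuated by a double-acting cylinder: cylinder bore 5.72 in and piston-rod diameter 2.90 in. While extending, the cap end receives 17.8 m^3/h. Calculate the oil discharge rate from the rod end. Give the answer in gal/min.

Cap-side area A_cap = π/4 × (5.72 in)² = 25.70 in^2
Rod-side annular area A_ann = π/4 × (5.72² − 2.90²) = 19.09 in^2
Piston speed v = Q_in/A_cap; rod-end outflow Q_out = v × A_ann = Q_in × A_ann/A_cap.

Q_out ≈ 58.2 gal/min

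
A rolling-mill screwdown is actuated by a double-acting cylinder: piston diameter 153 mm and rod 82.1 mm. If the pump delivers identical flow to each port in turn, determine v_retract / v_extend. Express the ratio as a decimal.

Cap-side area A_cap = π/4 × (153 mm)² = 18390 mm^2
Rod-side annular area A_ann = π/4 × (153² − 82.1²) = 13090 mm^2
For equal Q, v ∝ 1/A, so v_ret/v_ext = A_cap/A_ann.

v_ret/v_ext ≈ 1.40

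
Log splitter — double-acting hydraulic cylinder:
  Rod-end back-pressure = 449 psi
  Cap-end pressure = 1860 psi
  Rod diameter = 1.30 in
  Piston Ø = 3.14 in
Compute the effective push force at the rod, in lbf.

F ≈ 11500 lbf

Cap-side area A_cap = π/4 × (3.14 in)² = 7.744 in^2
Rod-side annular area A_ann = π/4 × (3.14² − 1.30²) = 6.416 in^2
Net thrust = P_cap·A_cap − P_rod·A_ann = 14400 lbf − 2881 lbf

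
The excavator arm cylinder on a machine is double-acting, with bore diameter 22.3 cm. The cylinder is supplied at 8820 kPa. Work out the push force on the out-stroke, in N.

Cap-side area A_cap = π/4 × (22.3 cm)² = 390.6 cm^2
F = P × A_cap = 8820 kPa × A_cap

F ≈ 3.44e5 N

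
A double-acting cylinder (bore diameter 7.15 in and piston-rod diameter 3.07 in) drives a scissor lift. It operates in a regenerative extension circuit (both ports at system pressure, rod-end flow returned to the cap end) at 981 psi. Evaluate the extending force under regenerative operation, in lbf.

With equal pressure on both faces, forces on the annular region cancel; the net push is pressure × rod cross-section.
Rod cross-section A_rod = π/4 × (3.07 in)² = 7.402 in^2
F = P × A_rod

F ≈ 7260 lbf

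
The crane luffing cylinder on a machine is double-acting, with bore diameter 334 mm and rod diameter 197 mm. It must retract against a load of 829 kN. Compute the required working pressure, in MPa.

P ≈ 14.5 MPa

Rod-side annular area A_ann = π/4 × (334² − 197²) = 57140 mm^2
Retraction: pressure acts on the annular area.
P = F / A = 829 kN / A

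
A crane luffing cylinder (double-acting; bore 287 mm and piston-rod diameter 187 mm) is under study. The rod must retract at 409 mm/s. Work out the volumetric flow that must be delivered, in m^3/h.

Q ≈ 54.8 m^3/h

Rod-side annular area A_ann = π/4 × (287² − 187²) = 37230 mm^2
Q = A × v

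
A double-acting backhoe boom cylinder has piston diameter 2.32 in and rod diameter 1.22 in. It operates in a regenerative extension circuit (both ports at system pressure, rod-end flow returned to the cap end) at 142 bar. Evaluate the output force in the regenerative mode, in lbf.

F ≈ 2410 lbf

With equal pressure on both faces, forces on the annular region cancel; the net push is pressure × rod cross-section.
Rod cross-section A_rod = π/4 × (1.22 in)² = 1.169 in^2
F = P × A_rod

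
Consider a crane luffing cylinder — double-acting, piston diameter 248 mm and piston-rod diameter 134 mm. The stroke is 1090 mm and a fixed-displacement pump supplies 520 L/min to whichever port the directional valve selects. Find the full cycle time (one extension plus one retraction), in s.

Cap-side area A_cap = π/4 × (248 mm)² = 48310 mm^2
Rod-side annular area A_ann = π/4 × (248² − 134²) = 34200 mm^2
t_ext = A_cap·L/Q = 6.075 s
t_ret = A_ann·L/Q = 4.302 s
t_cycle = t_ext + t_ret

t ≈ 10.4 s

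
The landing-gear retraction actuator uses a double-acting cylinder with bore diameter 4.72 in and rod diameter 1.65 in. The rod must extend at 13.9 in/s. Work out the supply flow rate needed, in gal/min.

Q ≈ 63.2 gal/min

Cap-side area A_cap = π/4 × (4.72 in)² = 17.50 in^2
Q = A × v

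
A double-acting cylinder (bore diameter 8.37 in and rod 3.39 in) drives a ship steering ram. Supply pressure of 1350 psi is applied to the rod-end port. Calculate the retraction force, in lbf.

Rod-side annular area A_ann = π/4 × (8.37² − 3.39²) = 46.00 in^2
On retraction the pressure acts on the annular area (bore minus rod).
F = P × A_ann

F ≈ 62100 lbf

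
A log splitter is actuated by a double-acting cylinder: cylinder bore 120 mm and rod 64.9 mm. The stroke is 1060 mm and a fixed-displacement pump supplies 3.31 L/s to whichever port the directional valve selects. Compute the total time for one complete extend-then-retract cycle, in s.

Cap-side area A_cap = π/4 × (120 mm)² = 11310 mm^2
Rod-side annular area A_ann = π/4 × (120² − 64.9²) = 8002 mm^2
t_ext = A_cap·L/Q = 3.622 s
t_ret = A_ann·L/Q = 2.562 s
t_cycle = t_ext + t_ret

t ≈ 6.18 s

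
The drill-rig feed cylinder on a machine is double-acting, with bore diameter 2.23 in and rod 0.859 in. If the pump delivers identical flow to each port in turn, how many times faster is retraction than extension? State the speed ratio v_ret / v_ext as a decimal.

v_ret/v_ext ≈ 1.17

Cap-side area A_cap = π/4 × (2.23 in)² = 3.906 in^2
Rod-side annular area A_ann = π/4 × (2.23² − 0.859²) = 3.326 in^2
For equal Q, v ∝ 1/A, so v_ret/v_ext = A_cap/A_ann.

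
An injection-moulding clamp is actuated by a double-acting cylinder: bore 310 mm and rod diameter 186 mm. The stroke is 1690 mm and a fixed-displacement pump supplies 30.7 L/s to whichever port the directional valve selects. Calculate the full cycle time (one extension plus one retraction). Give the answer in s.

Cap-side area A_cap = π/4 × (310 mm)² = 75480 mm^2
Rod-side annular area A_ann = π/4 × (310² − 186²) = 48310 mm^2
t_ext = A_cap·L/Q = 4.155 s
t_ret = A_ann·L/Q = 2.659 s
t_cycle = t_ext + t_ret

t ≈ 6.81 s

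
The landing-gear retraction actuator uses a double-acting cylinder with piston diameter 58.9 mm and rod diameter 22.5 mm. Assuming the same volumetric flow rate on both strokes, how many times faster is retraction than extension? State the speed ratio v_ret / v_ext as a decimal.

Cap-side area A_cap = π/4 × (58.9 mm)² = 2725 mm^2
Rod-side annular area A_ann = π/4 × (58.9² − 22.5²) = 2327 mm^2
For equal Q, v ∝ 1/A, so v_ret/v_ext = A_cap/A_ann.

v_ret/v_ext ≈ 1.17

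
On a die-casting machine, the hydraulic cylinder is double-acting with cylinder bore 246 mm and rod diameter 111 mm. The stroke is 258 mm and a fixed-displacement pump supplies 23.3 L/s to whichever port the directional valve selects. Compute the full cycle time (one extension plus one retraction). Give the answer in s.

Cap-side area A_cap = π/4 × (246 mm)² = 47530 mm^2
Rod-side annular area A_ann = π/4 × (246² − 111²) = 37850 mm^2
t_ext = A_cap·L/Q = 0.5263 s
t_ret = A_ann·L/Q = 0.4191 s
t_cycle = t_ext + t_ret

t ≈ 0.945 s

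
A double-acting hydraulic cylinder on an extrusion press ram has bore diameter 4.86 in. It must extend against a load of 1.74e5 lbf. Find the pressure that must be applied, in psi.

Cap-side area A_cap = π/4 × (4.86 in)² = 18.55 in^2
P = F / A = 1.74e5 lbf / A

P ≈ 9380 psi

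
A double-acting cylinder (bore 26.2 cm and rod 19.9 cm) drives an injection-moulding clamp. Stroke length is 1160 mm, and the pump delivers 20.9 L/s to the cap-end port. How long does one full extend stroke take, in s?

Cap-side area A_cap = π/4 × (26.2 cm)² = 539.1 cm^2
Swept volume V = A × L; t = V / Q = A·L / Q

t ≈ 2.99 s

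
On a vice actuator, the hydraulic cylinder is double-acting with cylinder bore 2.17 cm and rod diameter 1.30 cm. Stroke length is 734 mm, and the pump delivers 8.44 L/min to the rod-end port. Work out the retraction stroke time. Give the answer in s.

t ≈ 1.24 s

Rod-side annular area A_ann = π/4 × (2.17² − 1.30²) = 2.371 cm^2
Swept volume V = A × L; t = V / Q = A·L / Q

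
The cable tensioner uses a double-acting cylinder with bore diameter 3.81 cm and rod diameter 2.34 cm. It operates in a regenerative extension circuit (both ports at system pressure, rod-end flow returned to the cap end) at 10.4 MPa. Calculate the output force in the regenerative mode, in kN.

With equal pressure on both faces, forces on the annular region cancel; the net push is pressure × rod cross-section.
Rod cross-section A_rod = π/4 × (2.34 cm)² = 4.301 cm^2
F = P × A_rod

F ≈ 4.47 kN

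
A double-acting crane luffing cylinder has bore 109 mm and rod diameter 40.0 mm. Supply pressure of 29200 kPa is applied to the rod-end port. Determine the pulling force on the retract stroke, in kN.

Rod-side annular area A_ann = π/4 × (109² − 40.0²) = 8075 mm^2
On retraction the pressure acts on the annular area (bore minus rod).
F = P × A_ann

F ≈ 236 kN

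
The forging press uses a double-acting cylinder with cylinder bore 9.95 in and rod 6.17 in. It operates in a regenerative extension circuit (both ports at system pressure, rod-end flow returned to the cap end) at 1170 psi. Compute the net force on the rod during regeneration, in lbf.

With equal pressure on both faces, forces on the annular region cancel; the net push is pressure × rod cross-section.
Rod cross-section A_rod = π/4 × (6.17 in)² = 29.90 in^2
F = P × A_rod

F ≈ 35000 lbf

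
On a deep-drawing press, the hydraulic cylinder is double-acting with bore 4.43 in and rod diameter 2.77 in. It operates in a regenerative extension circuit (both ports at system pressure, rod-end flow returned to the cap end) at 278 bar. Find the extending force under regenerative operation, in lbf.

With equal pressure on both faces, forces on the annular region cancel; the net push is pressure × rod cross-section.
Rod cross-section A_rod = π/4 × (2.77 in)² = 6.026 in^2
F = P × A_rod

F ≈ 24300 lbf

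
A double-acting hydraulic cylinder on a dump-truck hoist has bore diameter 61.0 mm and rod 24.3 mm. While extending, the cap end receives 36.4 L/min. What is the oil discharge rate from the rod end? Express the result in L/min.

Cap-side area A_cap = π/4 × (61.0 mm)² = 2922 mm^2
Rod-side annular area A_ann = π/4 × (61.0² − 24.3²) = 2459 mm^2
Piston speed v = Q_in/A_cap; rod-end outflow Q_out = v × A_ann = Q_in × A_ann/A_cap.

Q_out ≈ 30.6 L/min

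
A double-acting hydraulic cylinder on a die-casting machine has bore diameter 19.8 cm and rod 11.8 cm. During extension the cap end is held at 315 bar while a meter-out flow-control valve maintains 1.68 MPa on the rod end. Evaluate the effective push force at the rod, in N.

F ≈ 9.37e5 N

Cap-side area A_cap = π/4 × (19.8 cm)² = 307.9 cm^2
Rod-side annular area A_ann = π/4 × (19.8² − 11.8²) = 198.5 cm^2
Net thrust = P_cap·A_cap − P_rod·A_ann = 9.699e5 N − 33360 N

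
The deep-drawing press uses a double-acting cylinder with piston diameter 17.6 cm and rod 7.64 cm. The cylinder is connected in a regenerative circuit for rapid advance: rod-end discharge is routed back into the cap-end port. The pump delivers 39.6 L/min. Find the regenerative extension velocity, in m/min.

In regeneration the rod-end outflow joins the pump flow into the cap end, so the net volume the pump must supply per unit advance equals the rod cross-section area.
Rod cross-section A_rod = π/4 × (7.64 cm)² = 45.84 cm^2
v = Q_pump / A_rod

v ≈ 8.64 m/min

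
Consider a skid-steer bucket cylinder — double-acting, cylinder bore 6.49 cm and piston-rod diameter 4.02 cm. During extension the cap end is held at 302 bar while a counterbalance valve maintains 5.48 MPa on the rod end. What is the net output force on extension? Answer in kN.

Cap-side area A_cap = π/4 × (6.49 cm)² = 33.08 cm^2
Rod-side annular area A_ann = π/4 × (6.49² − 4.02²) = 20.39 cm^2
Net thrust = P_cap·A_cap − P_rod·A_ann = 99.90 kN − 11.17 kN

F ≈ 88.7 kN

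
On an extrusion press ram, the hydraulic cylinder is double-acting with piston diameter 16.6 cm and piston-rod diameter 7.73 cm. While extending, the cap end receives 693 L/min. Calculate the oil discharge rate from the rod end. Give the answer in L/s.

Q_out ≈ 9.05 L/s

Cap-side area A_cap = π/4 × (16.6 cm)² = 216.4 cm^2
Rod-side annular area A_ann = π/4 × (16.6² − 7.73²) = 169.5 cm^2
Piston speed v = Q_in/A_cap; rod-end outflow Q_out = v × A_ann = Q_in × A_ann/A_cap.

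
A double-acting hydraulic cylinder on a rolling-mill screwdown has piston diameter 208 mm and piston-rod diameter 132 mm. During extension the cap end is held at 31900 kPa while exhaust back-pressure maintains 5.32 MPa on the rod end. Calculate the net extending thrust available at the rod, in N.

F ≈ 9.76e5 N

Cap-side area A_cap = π/4 × (208 mm)² = 33980 mm^2
Rod-side annular area A_ann = π/4 × (208² − 132²) = 20290 mm^2
Net thrust = P_cap·A_cap − P_rod·A_ann = 1.084e6 N − 1.080e5 N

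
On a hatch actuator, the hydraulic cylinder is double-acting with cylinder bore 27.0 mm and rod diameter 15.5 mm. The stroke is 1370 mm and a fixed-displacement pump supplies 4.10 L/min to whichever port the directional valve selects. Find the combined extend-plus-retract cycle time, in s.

t ≈ 19.2 s

Cap-side area A_cap = π/4 × (27.0 mm)² = 572.6 mm^2
Rod-side annular area A_ann = π/4 × (27.0² − 15.5²) = 383.9 mm^2
t_ext = A_cap·L/Q = 11.48 s
t_ret = A_ann·L/Q = 7.696 s
t_cycle = t_ext + t_ret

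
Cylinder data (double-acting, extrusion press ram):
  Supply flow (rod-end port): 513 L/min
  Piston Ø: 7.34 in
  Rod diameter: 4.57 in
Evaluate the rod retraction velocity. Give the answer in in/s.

v ≈ 20.1 in/s

Rod-side annular area A_ann = π/4 × (7.34² − 4.57²) = 25.91 in^2
Flow into the rod-end port fills the annular volume.
v = Q / A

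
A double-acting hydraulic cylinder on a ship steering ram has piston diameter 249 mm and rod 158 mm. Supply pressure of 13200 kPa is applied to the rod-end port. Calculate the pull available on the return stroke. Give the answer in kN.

Rod-side annular area A_ann = π/4 × (249² − 158²) = 29090 mm^2
On retraction the pressure acts on the annular area (bore minus rod).
F = P × A_ann

F ≈ 384 kN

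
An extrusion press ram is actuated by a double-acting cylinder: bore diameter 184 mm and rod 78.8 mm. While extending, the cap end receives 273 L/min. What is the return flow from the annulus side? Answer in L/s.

Q_out ≈ 3.72 L/s

Cap-side area A_cap = π/4 × (184 mm)² = 26590 mm^2
Rod-side annular area A_ann = π/4 × (184² − 78.8²) = 21710 mm^2
Piston speed v = Q_in/A_cap; rod-end outflow Q_out = v × A_ann = Q_in × A_ann/A_cap.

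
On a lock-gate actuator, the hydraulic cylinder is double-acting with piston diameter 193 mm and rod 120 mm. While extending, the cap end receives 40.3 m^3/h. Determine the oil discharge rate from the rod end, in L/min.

Cap-side area A_cap = π/4 × (193 mm)² = 29260 mm^2
Rod-side annular area A_ann = π/4 × (193² − 120²) = 17950 mm^2
Piston speed v = Q_in/A_cap; rod-end outflow Q_out = v × A_ann = Q_in × A_ann/A_cap.

Q_out ≈ 412 L/min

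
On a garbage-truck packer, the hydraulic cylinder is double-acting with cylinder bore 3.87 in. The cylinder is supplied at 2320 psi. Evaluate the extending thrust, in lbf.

Cap-side area A_cap = π/4 × (3.87 in)² = 11.76 in^2
F = P × A_cap = 2320 psi × A_cap

F ≈ 27300 lbf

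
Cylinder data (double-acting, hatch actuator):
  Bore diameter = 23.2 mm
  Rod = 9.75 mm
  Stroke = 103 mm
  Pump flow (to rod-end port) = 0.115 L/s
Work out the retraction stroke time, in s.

t ≈ 0.312 s

Rod-side annular area A_ann = π/4 × (23.2² − 9.75²) = 348.1 mm^2
Swept volume V = A × L; t = V / Q = A·L / Q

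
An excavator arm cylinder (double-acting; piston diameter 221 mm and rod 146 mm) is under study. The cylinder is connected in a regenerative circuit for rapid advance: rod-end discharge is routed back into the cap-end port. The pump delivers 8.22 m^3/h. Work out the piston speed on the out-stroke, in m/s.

v ≈ 0.136 m/s

In regeneration the rod-end outflow joins the pump flow into the cap end, so the net volume the pump must supply per unit advance equals the rod cross-section area.
Rod cross-section A_rod = π/4 × (146 mm)² = 16740 mm^2
v = Q_pump / A_rod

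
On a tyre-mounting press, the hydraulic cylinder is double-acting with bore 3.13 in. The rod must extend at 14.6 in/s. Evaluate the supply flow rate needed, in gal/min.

Q ≈ 29.2 gal/min

Cap-side area A_cap = π/4 × (3.13 in)² = 7.694 in^2
Q = A × v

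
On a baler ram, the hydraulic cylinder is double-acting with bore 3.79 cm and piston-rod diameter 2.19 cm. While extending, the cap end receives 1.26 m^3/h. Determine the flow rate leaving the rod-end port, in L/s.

Q_out ≈ 0.233 L/s

Cap-side area A_cap = π/4 × (3.79 cm)² = 11.28 cm^2
Rod-side annular area A_ann = π/4 × (3.79² − 2.19²) = 7.515 cm^2
Piston speed v = Q_in/A_cap; rod-end outflow Q_out = v × A_ann = Q_in × A_ann/A_cap.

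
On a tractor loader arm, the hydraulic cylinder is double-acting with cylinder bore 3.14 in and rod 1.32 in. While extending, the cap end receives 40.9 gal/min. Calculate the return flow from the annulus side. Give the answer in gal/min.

Cap-side area A_cap = π/4 × (3.14 in)² = 7.744 in^2
Rod-side annular area A_ann = π/4 × (3.14² − 1.32²) = 6.375 in^2
Piston speed v = Q_in/A_cap; rod-end outflow Q_out = v × A_ann = Q_in × A_ann/A_cap.

Q_out ≈ 33.7 gal/min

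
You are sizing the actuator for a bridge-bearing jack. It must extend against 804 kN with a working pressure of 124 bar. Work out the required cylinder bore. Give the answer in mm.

D ≈ 287 mm

Extension force acts on the full piston face: F = P × (π/4)D².
D = √(4F / (πP)) = √(4 × 804 kN / (π × 124 bar))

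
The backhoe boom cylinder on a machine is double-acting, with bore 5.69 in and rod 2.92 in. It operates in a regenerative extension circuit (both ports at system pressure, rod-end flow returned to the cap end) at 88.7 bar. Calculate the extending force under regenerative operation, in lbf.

F ≈ 8620 lbf

With equal pressure on both faces, forces on the annular region cancel; the net push is pressure × rod cross-section.
Rod cross-section A_rod = π/4 × (2.92 in)² = 6.697 in^2
F = P × A_rod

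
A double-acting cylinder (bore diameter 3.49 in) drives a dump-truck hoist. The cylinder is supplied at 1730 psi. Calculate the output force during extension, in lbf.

F ≈ 16500 lbf

Cap-side area A_cap = π/4 × (3.49 in)² = 9.566 in^2
F = P × A_cap = 1730 psi × A_cap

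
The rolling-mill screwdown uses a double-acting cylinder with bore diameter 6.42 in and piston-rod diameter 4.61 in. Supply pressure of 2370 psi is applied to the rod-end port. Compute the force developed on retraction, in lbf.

Rod-side annular area A_ann = π/4 × (6.42² − 4.61²) = 15.68 in^2
On retraction the pressure acts on the annular area (bore minus rod).
F = P × A_ann

F ≈ 37200 lbf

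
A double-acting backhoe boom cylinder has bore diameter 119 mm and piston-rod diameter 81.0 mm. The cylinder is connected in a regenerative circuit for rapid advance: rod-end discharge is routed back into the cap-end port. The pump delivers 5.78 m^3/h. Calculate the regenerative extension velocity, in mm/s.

In regeneration the rod-end outflow joins the pump flow into the cap end, so the net volume the pump must supply per unit advance equals the rod cross-section area.
Rod cross-section A_rod = π/4 × (81.0 mm)² = 5153 mm^2
v = Q_pump / A_rod

v ≈ 312 mm/s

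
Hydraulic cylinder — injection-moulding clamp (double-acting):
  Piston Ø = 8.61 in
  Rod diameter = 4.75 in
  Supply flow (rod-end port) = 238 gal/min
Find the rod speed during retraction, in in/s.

Rod-side annular area A_ann = π/4 × (8.61² − 4.75²) = 40.50 in^2
Flow into the rod-end port fills the annular volume.
v = Q / A

v ≈ 22.6 in/s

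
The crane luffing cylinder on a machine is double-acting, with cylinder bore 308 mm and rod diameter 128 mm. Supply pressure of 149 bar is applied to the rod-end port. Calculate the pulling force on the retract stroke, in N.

Rod-side annular area A_ann = π/4 × (308² − 128²) = 61640 mm^2
On retraction the pressure acts on the annular area (bore minus rod).
F = P × A_ann

F ≈ 9.18e5 N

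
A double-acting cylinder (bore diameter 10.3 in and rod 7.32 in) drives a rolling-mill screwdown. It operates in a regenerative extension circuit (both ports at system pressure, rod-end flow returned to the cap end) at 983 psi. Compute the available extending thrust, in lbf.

With equal pressure on both faces, forces on the annular region cancel; the net push is pressure × rod cross-section.
Rod cross-section A_rod = π/4 × (7.32 in)² = 42.08 in^2
F = P × A_rod

F ≈ 41400 lbf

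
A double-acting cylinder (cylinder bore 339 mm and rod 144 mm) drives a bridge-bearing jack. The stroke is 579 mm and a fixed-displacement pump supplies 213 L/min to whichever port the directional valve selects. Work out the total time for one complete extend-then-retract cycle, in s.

t ≈ 26.8 s

Cap-side area A_cap = π/4 × (339 mm)² = 90260 mm^2
Rod-side annular area A_ann = π/4 × (339² − 144²) = 73970 mm^2
t_ext = A_cap·L/Q = 14.72 s
t_ret = A_ann·L/Q = 12.06 s
t_cycle = t_ext + t_ret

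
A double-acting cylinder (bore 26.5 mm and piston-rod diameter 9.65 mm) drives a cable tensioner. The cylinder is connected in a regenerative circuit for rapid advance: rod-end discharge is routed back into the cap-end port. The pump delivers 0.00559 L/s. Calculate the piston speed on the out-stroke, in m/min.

In regeneration the rod-end outflow joins the pump flow into the cap end, so the net volume the pump must supply per unit advance equals the rod cross-section area.
Rod cross-section A_rod = π/4 × (9.65 mm)² = 73.14 mm^2
v = Q_pump / A_rod

v ≈ 4.59 m/min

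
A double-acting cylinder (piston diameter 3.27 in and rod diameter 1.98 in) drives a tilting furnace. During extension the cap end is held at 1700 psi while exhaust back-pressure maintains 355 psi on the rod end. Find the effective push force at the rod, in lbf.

F ≈ 12400 lbf

Cap-side area A_cap = π/4 × (3.27 in)² = 8.398 in^2
Rod-side annular area A_ann = π/4 × (3.27² − 1.98²) = 5.319 in^2
Net thrust = P_cap·A_cap − P_rod·A_ann = 14280 lbf − 1888 lbf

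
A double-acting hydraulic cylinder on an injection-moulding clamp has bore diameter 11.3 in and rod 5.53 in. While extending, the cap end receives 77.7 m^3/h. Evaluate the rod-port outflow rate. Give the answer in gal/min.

Cap-side area A_cap = π/4 × (11.3 in)² = 100.3 in^2
Rod-side annular area A_ann = π/4 × (11.3² − 5.53²) = 76.27 in^2
Piston speed v = Q_in/A_cap; rod-end outflow Q_out = v × A_ann = Q_in × A_ann/A_cap.

Q_out ≈ 260 gal/min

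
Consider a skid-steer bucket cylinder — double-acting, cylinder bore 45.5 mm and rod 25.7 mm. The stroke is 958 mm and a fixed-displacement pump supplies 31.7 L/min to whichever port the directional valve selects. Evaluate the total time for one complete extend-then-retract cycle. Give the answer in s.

Cap-side area A_cap = π/4 × (45.5 mm)² = 1626 mm^2
Rod-side annular area A_ann = π/4 × (45.5² − 25.7²) = 1107 mm^2
t_ext = A_cap·L/Q = 2.948 s
t_ret = A_ann·L/Q = 2.008 s
t_cycle = t_ext + t_ret

t ≈ 4.96 s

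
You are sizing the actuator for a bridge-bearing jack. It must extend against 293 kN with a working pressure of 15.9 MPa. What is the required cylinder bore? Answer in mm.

D ≈ 153 mm

Extension force acts on the full piston face: F = P × (π/4)D².
D = √(4F / (πP)) = √(4 × 293 kN / (π × 15.9 MPa))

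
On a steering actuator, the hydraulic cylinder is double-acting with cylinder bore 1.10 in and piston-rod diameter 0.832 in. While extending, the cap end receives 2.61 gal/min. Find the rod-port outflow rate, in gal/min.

Cap-side area A_cap = π/4 × (1.10 in)² = 0.9503 in^2
Rod-side annular area A_ann = π/4 × (1.10² − 0.832²) = 0.4067 in^2
Piston speed v = Q_in/A_cap; rod-end outflow Q_out = v × A_ann = Q_in × A_ann/A_cap.

Q_out ≈ 1.12 gal/min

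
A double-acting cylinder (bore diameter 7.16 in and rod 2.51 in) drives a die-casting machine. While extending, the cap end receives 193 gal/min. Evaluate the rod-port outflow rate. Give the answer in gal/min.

Q_out ≈ 169 gal/min

Cap-side area A_cap = π/4 × (7.16 in)² = 40.26 in^2
Rod-side annular area A_ann = π/4 × (7.16² − 2.51²) = 35.32 in^2
Piston speed v = Q_in/A_cap; rod-end outflow Q_out = v × A_ann = Q_in × A_ann/A_cap.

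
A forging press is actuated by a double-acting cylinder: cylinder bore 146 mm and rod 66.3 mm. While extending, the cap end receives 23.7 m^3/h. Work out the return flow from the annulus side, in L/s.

Q_out ≈ 5.23 L/s

Cap-side area A_cap = π/4 × (146 mm)² = 16740 mm^2
Rod-side annular area A_ann = π/4 × (146² − 66.3²) = 13290 mm^2
Piston speed v = Q_in/A_cap; rod-end outflow Q_out = v × A_ann = Q_in × A_ann/A_cap.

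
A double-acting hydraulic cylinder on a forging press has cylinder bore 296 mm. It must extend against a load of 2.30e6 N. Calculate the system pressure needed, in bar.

P ≈ 334 bar

Cap-side area A_cap = π/4 × (296 mm)² = 68810 mm^2
P = F / A = 2.30e6 N / A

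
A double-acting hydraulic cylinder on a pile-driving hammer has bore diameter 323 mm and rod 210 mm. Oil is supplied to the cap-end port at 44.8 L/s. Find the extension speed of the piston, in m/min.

Cap-side area A_cap = π/4 × (323 mm)² = 81940 mm^2
v = Q / A

v ≈ 32.8 m/min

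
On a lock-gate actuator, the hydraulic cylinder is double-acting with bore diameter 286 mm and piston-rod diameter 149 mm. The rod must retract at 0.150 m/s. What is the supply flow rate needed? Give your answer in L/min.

Rod-side annular area A_ann = π/4 × (286² − 149²) = 46810 mm^2
Q = A × v

Q ≈ 421 L/min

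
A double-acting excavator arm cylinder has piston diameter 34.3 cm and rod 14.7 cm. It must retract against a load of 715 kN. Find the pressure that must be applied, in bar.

Rod-side annular area A_ann = π/4 × (34.3² − 14.7²) = 754.3 cm^2
Retraction: pressure acts on the annular area.
P = F / A = 715 kN / A

P ≈ 94.8 bar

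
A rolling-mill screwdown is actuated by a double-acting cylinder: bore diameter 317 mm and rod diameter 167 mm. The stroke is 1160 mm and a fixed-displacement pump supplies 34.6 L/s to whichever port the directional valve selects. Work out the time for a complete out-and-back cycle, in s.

Cap-side area A_cap = π/4 × (317 mm)² = 78920 mm^2
Rod-side annular area A_ann = π/4 × (317² − 167²) = 57020 mm^2
t_ext = A_cap·L/Q = 2.646 s
t_ret = A_ann·L/Q = 1.912 s
t_cycle = t_ext + t_ret

t ≈ 4.56 s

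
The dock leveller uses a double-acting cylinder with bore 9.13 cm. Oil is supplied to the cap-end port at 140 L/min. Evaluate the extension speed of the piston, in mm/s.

Cap-side area A_cap = π/4 × (9.13 cm)² = 65.47 cm^2
v = Q / A

v ≈ 356 mm/s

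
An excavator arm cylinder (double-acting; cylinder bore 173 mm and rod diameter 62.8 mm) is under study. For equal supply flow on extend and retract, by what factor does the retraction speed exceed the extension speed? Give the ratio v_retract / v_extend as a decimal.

v_ret/v_ext ≈ 1.15

Cap-side area A_cap = π/4 × (173 mm)² = 23510 mm^2
Rod-side annular area A_ann = π/4 × (173² − 62.8²) = 20410 mm^2
For equal Q, v ∝ 1/A, so v_ret/v_ext = A_cap/A_ann.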